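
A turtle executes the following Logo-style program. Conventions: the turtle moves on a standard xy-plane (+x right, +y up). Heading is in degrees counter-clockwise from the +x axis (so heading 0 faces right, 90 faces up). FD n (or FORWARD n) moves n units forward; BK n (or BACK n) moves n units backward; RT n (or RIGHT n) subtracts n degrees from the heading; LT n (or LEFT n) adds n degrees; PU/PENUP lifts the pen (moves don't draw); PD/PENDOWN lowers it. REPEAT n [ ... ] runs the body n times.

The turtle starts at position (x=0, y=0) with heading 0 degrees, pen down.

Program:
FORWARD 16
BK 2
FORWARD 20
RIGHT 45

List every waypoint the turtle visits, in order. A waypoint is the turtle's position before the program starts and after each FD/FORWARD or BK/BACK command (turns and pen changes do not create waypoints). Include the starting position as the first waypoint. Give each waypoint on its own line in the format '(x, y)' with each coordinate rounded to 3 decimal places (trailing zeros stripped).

Executing turtle program step by step:
Start: pos=(0,0), heading=0, pen down
FD 16: (0,0) -> (16,0) [heading=0, draw]
BK 2: (16,0) -> (14,0) [heading=0, draw]
FD 20: (14,0) -> (34,0) [heading=0, draw]
RT 45: heading 0 -> 315
Final: pos=(34,0), heading=315, 3 segment(s) drawn
Waypoints (4 total):
(0, 0)
(16, 0)
(14, 0)
(34, 0)

Answer: (0, 0)
(16, 0)
(14, 0)
(34, 0)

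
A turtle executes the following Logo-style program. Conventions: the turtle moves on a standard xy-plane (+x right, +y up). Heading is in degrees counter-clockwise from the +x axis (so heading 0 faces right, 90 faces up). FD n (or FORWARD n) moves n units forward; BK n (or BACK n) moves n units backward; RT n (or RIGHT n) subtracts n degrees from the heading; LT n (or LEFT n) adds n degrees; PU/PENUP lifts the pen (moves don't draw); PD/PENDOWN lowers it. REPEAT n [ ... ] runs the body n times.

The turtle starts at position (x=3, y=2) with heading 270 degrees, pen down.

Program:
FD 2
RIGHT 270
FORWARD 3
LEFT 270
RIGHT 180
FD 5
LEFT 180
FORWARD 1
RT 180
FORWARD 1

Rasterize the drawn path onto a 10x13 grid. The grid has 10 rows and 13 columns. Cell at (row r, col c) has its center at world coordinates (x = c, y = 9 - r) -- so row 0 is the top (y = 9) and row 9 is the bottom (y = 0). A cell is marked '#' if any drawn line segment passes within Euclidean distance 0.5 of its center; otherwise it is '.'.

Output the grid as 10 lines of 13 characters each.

Answer: .............
.............
.............
.............
......#......
......#......
......#......
...#..#......
...#..#......
...####......

Derivation:
Segment 0: (3,2) -> (3,0)
Segment 1: (3,0) -> (6,0)
Segment 2: (6,0) -> (6,5)
Segment 3: (6,5) -> (6,4)
Segment 4: (6,4) -> (6,5)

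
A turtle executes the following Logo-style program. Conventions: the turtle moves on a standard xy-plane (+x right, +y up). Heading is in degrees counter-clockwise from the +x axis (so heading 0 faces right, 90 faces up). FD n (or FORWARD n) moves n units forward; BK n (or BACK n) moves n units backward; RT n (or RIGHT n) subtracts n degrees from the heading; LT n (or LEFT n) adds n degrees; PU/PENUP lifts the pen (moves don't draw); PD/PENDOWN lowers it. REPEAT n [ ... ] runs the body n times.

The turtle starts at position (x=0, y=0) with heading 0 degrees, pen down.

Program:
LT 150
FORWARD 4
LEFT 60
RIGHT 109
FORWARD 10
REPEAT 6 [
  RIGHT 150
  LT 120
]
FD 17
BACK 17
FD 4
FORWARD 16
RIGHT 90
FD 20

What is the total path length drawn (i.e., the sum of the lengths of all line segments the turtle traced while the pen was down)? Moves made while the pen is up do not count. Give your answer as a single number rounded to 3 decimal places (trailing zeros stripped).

Answer: 88

Derivation:
Executing turtle program step by step:
Start: pos=(0,0), heading=0, pen down
LT 150: heading 0 -> 150
FD 4: (0,0) -> (-3.464,2) [heading=150, draw]
LT 60: heading 150 -> 210
RT 109: heading 210 -> 101
FD 10: (-3.464,2) -> (-5.372,11.816) [heading=101, draw]
REPEAT 6 [
  -- iteration 1/6 --
  RT 150: heading 101 -> 311
  LT 120: heading 311 -> 71
  -- iteration 2/6 --
  RT 150: heading 71 -> 281
  LT 120: heading 281 -> 41
  -- iteration 3/6 --
  RT 150: heading 41 -> 251
  LT 120: heading 251 -> 11
  -- iteration 4/6 --
  RT 150: heading 11 -> 221
  LT 120: heading 221 -> 341
  -- iteration 5/6 --
  RT 150: heading 341 -> 191
  LT 120: heading 191 -> 311
  -- iteration 6/6 --
  RT 150: heading 311 -> 161
  LT 120: heading 161 -> 281
]
FD 17: (-5.372,11.816) -> (-2.128,-4.871) [heading=281, draw]
BK 17: (-2.128,-4.871) -> (-5.372,11.816) [heading=281, draw]
FD 4: (-5.372,11.816) -> (-4.609,7.89) [heading=281, draw]
FD 16: (-4.609,7.89) -> (-1.556,-7.816) [heading=281, draw]
RT 90: heading 281 -> 191
FD 20: (-1.556,-7.816) -> (-21.189,-11.632) [heading=191, draw]
Final: pos=(-21.189,-11.632), heading=191, 7 segment(s) drawn

Segment lengths:
  seg 1: (0,0) -> (-3.464,2), length = 4
  seg 2: (-3.464,2) -> (-5.372,11.816), length = 10
  seg 3: (-5.372,11.816) -> (-2.128,-4.871), length = 17
  seg 4: (-2.128,-4.871) -> (-5.372,11.816), length = 17
  seg 5: (-5.372,11.816) -> (-4.609,7.89), length = 4
  seg 6: (-4.609,7.89) -> (-1.556,-7.816), length = 16
  seg 7: (-1.556,-7.816) -> (-21.189,-11.632), length = 20
Total = 88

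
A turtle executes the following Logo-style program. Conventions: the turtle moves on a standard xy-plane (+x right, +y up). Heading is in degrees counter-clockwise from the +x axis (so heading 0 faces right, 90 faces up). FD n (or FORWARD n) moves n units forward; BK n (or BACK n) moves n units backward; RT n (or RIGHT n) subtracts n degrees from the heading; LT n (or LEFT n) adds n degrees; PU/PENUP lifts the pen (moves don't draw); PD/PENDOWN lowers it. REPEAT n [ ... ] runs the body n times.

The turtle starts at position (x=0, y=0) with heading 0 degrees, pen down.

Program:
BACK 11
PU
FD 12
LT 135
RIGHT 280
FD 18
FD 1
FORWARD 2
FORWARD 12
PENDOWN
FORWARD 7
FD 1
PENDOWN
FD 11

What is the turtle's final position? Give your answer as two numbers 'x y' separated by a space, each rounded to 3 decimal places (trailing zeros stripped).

Answer: -41.596 -29.826

Derivation:
Executing turtle program step by step:
Start: pos=(0,0), heading=0, pen down
BK 11: (0,0) -> (-11,0) [heading=0, draw]
PU: pen up
FD 12: (-11,0) -> (1,0) [heading=0, move]
LT 135: heading 0 -> 135
RT 280: heading 135 -> 215
FD 18: (1,0) -> (-13.745,-10.324) [heading=215, move]
FD 1: (-13.745,-10.324) -> (-14.564,-10.898) [heading=215, move]
FD 2: (-14.564,-10.898) -> (-16.202,-12.045) [heading=215, move]
FD 12: (-16.202,-12.045) -> (-26.032,-18.928) [heading=215, move]
PD: pen down
FD 7: (-26.032,-18.928) -> (-31.766,-22.943) [heading=215, draw]
FD 1: (-31.766,-22.943) -> (-32.585,-23.517) [heading=215, draw]
PD: pen down
FD 11: (-32.585,-23.517) -> (-41.596,-29.826) [heading=215, draw]
Final: pos=(-41.596,-29.826), heading=215, 4 segment(s) drawn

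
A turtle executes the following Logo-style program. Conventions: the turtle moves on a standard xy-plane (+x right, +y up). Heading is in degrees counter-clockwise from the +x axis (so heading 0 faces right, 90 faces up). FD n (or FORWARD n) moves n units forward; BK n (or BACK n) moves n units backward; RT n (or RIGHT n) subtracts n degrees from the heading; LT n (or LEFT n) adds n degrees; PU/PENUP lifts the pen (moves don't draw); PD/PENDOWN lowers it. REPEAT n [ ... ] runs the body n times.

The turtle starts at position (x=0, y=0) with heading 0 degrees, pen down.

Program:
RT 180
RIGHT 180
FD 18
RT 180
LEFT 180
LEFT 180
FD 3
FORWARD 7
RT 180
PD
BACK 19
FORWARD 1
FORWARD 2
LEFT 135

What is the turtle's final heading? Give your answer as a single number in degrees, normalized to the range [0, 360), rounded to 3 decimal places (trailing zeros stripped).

Executing turtle program step by step:
Start: pos=(0,0), heading=0, pen down
RT 180: heading 0 -> 180
RT 180: heading 180 -> 0
FD 18: (0,0) -> (18,0) [heading=0, draw]
RT 180: heading 0 -> 180
LT 180: heading 180 -> 0
LT 180: heading 0 -> 180
FD 3: (18,0) -> (15,0) [heading=180, draw]
FD 7: (15,0) -> (8,0) [heading=180, draw]
RT 180: heading 180 -> 0
PD: pen down
BK 19: (8,0) -> (-11,0) [heading=0, draw]
FD 1: (-11,0) -> (-10,0) [heading=0, draw]
FD 2: (-10,0) -> (-8,0) [heading=0, draw]
LT 135: heading 0 -> 135
Final: pos=(-8,0), heading=135, 6 segment(s) drawn

Answer: 135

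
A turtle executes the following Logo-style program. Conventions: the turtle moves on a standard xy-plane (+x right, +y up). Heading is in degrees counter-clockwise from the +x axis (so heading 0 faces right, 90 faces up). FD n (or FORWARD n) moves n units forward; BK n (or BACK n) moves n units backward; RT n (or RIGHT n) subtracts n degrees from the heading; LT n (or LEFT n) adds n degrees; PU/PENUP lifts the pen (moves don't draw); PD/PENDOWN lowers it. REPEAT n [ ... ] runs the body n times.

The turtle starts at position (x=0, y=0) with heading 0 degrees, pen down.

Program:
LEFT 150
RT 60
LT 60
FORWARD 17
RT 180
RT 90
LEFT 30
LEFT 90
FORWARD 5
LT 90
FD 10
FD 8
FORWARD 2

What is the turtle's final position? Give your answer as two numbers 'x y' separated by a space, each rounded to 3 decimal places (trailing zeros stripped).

Executing turtle program step by step:
Start: pos=(0,0), heading=0, pen down
LT 150: heading 0 -> 150
RT 60: heading 150 -> 90
LT 60: heading 90 -> 150
FD 17: (0,0) -> (-14.722,8.5) [heading=150, draw]
RT 180: heading 150 -> 330
RT 90: heading 330 -> 240
LT 30: heading 240 -> 270
LT 90: heading 270 -> 0
FD 5: (-14.722,8.5) -> (-9.722,8.5) [heading=0, draw]
LT 90: heading 0 -> 90
FD 10: (-9.722,8.5) -> (-9.722,18.5) [heading=90, draw]
FD 8: (-9.722,18.5) -> (-9.722,26.5) [heading=90, draw]
FD 2: (-9.722,26.5) -> (-9.722,28.5) [heading=90, draw]
Final: pos=(-9.722,28.5), heading=90, 5 segment(s) drawn

Answer: -9.722 28.5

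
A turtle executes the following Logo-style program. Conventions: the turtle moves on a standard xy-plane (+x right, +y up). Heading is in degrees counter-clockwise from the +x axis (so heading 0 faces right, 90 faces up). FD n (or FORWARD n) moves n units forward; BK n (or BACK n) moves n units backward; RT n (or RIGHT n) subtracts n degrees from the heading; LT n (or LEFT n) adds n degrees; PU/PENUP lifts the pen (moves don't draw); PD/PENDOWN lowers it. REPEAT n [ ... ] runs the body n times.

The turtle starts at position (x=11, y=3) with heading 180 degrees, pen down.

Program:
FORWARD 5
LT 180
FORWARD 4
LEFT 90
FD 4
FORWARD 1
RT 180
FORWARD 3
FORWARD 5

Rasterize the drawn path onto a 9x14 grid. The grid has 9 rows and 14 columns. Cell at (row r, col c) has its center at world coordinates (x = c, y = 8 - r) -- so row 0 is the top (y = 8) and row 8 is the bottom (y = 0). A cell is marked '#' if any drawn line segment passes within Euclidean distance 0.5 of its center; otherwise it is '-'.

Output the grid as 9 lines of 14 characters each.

Answer: ----------#---
----------#---
----------#---
----------#---
----------#---
------######--
----------#---
----------#---
----------#---

Derivation:
Segment 0: (11,3) -> (6,3)
Segment 1: (6,3) -> (10,3)
Segment 2: (10,3) -> (10,7)
Segment 3: (10,7) -> (10,8)
Segment 4: (10,8) -> (10,5)
Segment 5: (10,5) -> (10,0)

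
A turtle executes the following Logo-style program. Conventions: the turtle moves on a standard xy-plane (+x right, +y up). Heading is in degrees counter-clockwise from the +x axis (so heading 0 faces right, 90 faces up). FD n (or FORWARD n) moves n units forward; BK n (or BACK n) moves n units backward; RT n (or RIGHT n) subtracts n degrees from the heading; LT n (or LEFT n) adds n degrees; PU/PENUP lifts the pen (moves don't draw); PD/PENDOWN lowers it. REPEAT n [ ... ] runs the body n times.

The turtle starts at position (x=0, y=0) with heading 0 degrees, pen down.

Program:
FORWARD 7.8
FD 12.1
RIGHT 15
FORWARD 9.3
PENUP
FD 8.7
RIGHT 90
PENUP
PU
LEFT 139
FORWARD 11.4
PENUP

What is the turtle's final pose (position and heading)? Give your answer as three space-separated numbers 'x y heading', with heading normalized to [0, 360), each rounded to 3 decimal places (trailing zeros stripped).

Executing turtle program step by step:
Start: pos=(0,0), heading=0, pen down
FD 7.8: (0,0) -> (7.8,0) [heading=0, draw]
FD 12.1: (7.8,0) -> (19.9,0) [heading=0, draw]
RT 15: heading 0 -> 345
FD 9.3: (19.9,0) -> (28.883,-2.407) [heading=345, draw]
PU: pen up
FD 8.7: (28.883,-2.407) -> (37.287,-4.659) [heading=345, move]
RT 90: heading 345 -> 255
PU: pen up
PU: pen up
LT 139: heading 255 -> 34
FD 11.4: (37.287,-4.659) -> (46.738,1.716) [heading=34, move]
PU: pen up
Final: pos=(46.738,1.716), heading=34, 3 segment(s) drawn

Answer: 46.738 1.716 34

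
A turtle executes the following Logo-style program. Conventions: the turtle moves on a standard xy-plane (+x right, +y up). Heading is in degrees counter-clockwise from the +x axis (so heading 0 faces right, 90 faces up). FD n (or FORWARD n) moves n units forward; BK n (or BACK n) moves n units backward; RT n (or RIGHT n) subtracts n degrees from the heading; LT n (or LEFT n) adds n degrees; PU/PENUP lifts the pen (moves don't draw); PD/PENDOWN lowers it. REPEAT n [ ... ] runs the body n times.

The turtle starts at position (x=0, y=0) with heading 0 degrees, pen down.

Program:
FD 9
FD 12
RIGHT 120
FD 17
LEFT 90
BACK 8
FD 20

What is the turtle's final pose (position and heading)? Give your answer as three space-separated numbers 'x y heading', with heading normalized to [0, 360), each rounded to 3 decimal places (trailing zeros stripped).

Executing turtle program step by step:
Start: pos=(0,0), heading=0, pen down
FD 9: (0,0) -> (9,0) [heading=0, draw]
FD 12: (9,0) -> (21,0) [heading=0, draw]
RT 120: heading 0 -> 240
FD 17: (21,0) -> (12.5,-14.722) [heading=240, draw]
LT 90: heading 240 -> 330
BK 8: (12.5,-14.722) -> (5.572,-10.722) [heading=330, draw]
FD 20: (5.572,-10.722) -> (22.892,-20.722) [heading=330, draw]
Final: pos=(22.892,-20.722), heading=330, 5 segment(s) drawn

Answer: 22.892 -20.722 330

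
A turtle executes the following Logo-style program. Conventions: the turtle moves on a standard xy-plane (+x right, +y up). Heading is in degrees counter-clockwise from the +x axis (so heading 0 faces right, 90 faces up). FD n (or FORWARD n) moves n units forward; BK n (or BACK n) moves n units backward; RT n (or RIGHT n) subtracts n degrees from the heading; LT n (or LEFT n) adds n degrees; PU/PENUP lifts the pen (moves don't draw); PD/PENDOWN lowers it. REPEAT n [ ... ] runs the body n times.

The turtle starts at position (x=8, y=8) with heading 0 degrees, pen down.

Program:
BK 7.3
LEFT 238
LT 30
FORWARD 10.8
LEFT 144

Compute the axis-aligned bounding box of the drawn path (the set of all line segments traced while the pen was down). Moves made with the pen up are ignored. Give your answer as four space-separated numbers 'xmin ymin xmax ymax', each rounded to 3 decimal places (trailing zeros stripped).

Answer: 0.323 -2.793 8 8

Derivation:
Executing turtle program step by step:
Start: pos=(8,8), heading=0, pen down
BK 7.3: (8,8) -> (0.7,8) [heading=0, draw]
LT 238: heading 0 -> 238
LT 30: heading 238 -> 268
FD 10.8: (0.7,8) -> (0.323,-2.793) [heading=268, draw]
LT 144: heading 268 -> 52
Final: pos=(0.323,-2.793), heading=52, 2 segment(s) drawn

Segment endpoints: x in {0.323, 0.7, 8}, y in {-2.793, 8}
xmin=0.323, ymin=-2.793, xmax=8, ymax=8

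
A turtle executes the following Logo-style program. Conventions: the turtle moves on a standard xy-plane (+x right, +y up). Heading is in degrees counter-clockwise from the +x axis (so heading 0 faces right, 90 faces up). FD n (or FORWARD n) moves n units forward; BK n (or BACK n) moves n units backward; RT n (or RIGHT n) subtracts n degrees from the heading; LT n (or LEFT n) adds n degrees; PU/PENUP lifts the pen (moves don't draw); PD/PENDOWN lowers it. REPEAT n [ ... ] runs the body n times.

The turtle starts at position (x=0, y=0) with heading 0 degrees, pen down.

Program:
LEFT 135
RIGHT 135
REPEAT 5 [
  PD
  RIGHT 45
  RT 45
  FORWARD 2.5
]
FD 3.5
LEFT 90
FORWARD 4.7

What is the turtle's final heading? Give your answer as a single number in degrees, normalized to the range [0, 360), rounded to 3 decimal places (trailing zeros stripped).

Answer: 0

Derivation:
Executing turtle program step by step:
Start: pos=(0,0), heading=0, pen down
LT 135: heading 0 -> 135
RT 135: heading 135 -> 0
REPEAT 5 [
  -- iteration 1/5 --
  PD: pen down
  RT 45: heading 0 -> 315
  RT 45: heading 315 -> 270
  FD 2.5: (0,0) -> (0,-2.5) [heading=270, draw]
  -- iteration 2/5 --
  PD: pen down
  RT 45: heading 270 -> 225
  RT 45: heading 225 -> 180
  FD 2.5: (0,-2.5) -> (-2.5,-2.5) [heading=180, draw]
  -- iteration 3/5 --
  PD: pen down
  RT 45: heading 180 -> 135
  RT 45: heading 135 -> 90
  FD 2.5: (-2.5,-2.5) -> (-2.5,0) [heading=90, draw]
  -- iteration 4/5 --
  PD: pen down
  RT 45: heading 90 -> 45
  RT 45: heading 45 -> 0
  FD 2.5: (-2.5,0) -> (0,0) [heading=0, draw]
  -- iteration 5/5 --
  PD: pen down
  RT 45: heading 0 -> 315
  RT 45: heading 315 -> 270
  FD 2.5: (0,0) -> (0,-2.5) [heading=270, draw]
]
FD 3.5: (0,-2.5) -> (0,-6) [heading=270, draw]
LT 90: heading 270 -> 0
FD 4.7: (0,-6) -> (4.7,-6) [heading=0, draw]
Final: pos=(4.7,-6), heading=0, 7 segment(s) drawn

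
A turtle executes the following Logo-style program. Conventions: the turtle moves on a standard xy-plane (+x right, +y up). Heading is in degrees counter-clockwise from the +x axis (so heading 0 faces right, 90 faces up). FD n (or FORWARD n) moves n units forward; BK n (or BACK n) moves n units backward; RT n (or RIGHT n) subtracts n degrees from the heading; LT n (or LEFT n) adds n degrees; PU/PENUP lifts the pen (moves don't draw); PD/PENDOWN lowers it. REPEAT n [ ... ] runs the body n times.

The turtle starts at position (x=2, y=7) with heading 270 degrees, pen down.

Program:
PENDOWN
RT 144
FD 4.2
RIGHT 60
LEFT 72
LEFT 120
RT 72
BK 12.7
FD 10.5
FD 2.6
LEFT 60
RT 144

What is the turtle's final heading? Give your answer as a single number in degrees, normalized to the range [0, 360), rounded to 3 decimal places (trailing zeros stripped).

Answer: 102

Derivation:
Executing turtle program step by step:
Start: pos=(2,7), heading=270, pen down
PD: pen down
RT 144: heading 270 -> 126
FD 4.2: (2,7) -> (-0.469,10.398) [heading=126, draw]
RT 60: heading 126 -> 66
LT 72: heading 66 -> 138
LT 120: heading 138 -> 258
RT 72: heading 258 -> 186
BK 12.7: (-0.469,10.398) -> (12.162,11.725) [heading=186, draw]
FD 10.5: (12.162,11.725) -> (1.719,10.628) [heading=186, draw]
FD 2.6: (1.719,10.628) -> (-0.867,10.356) [heading=186, draw]
LT 60: heading 186 -> 246
RT 144: heading 246 -> 102
Final: pos=(-0.867,10.356), heading=102, 4 segment(s) drawn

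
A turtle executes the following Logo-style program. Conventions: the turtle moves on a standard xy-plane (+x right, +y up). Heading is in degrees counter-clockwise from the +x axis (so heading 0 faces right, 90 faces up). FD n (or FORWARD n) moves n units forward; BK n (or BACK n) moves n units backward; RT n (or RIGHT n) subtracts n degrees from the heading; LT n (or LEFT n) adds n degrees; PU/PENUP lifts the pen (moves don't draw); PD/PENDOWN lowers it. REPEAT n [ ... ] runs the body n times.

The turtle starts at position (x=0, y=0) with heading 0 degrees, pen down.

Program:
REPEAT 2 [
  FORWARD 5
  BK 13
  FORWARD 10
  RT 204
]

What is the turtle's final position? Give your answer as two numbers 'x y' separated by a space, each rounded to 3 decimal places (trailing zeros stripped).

Executing turtle program step by step:
Start: pos=(0,0), heading=0, pen down
REPEAT 2 [
  -- iteration 1/2 --
  FD 5: (0,0) -> (5,0) [heading=0, draw]
  BK 13: (5,0) -> (-8,0) [heading=0, draw]
  FD 10: (-8,0) -> (2,0) [heading=0, draw]
  RT 204: heading 0 -> 156
  -- iteration 2/2 --
  FD 5: (2,0) -> (-2.568,2.034) [heading=156, draw]
  BK 13: (-2.568,2.034) -> (9.308,-3.254) [heading=156, draw]
  FD 10: (9.308,-3.254) -> (0.173,0.813) [heading=156, draw]
  RT 204: heading 156 -> 312
]
Final: pos=(0.173,0.813), heading=312, 6 segment(s) drawn

Answer: 0.173 0.813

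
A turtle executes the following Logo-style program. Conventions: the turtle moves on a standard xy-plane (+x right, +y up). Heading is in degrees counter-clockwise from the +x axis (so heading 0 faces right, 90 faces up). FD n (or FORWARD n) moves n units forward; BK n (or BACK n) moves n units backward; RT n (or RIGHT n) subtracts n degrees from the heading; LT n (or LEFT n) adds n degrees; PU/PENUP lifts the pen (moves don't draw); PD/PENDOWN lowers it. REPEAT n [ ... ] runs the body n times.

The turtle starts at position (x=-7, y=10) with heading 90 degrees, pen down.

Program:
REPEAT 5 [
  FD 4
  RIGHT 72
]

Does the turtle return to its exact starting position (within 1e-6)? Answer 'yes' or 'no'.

Answer: yes

Derivation:
Executing turtle program step by step:
Start: pos=(-7,10), heading=90, pen down
REPEAT 5 [
  -- iteration 1/5 --
  FD 4: (-7,10) -> (-7,14) [heading=90, draw]
  RT 72: heading 90 -> 18
  -- iteration 2/5 --
  FD 4: (-7,14) -> (-3.196,15.236) [heading=18, draw]
  RT 72: heading 18 -> 306
  -- iteration 3/5 --
  FD 4: (-3.196,15.236) -> (-0.845,12) [heading=306, draw]
  RT 72: heading 306 -> 234
  -- iteration 4/5 --
  FD 4: (-0.845,12) -> (-3.196,8.764) [heading=234, draw]
  RT 72: heading 234 -> 162
  -- iteration 5/5 --
  FD 4: (-3.196,8.764) -> (-7,10) [heading=162, draw]
  RT 72: heading 162 -> 90
]
Final: pos=(-7,10), heading=90, 5 segment(s) drawn

Start position: (-7, 10)
Final position: (-7, 10)
Distance = 0; < 1e-6 -> CLOSED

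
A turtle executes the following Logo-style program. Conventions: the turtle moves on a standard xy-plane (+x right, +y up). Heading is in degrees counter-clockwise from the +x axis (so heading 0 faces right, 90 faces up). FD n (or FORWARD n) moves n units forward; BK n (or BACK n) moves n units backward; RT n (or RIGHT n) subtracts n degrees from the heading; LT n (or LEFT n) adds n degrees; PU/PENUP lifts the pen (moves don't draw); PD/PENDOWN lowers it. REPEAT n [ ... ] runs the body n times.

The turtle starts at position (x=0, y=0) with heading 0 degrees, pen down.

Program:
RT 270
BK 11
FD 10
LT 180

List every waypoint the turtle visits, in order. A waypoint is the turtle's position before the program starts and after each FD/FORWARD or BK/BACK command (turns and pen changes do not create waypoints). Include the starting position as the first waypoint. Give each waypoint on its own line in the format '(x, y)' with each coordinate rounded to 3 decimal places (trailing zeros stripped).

Executing turtle program step by step:
Start: pos=(0,0), heading=0, pen down
RT 270: heading 0 -> 90
BK 11: (0,0) -> (0,-11) [heading=90, draw]
FD 10: (0,-11) -> (0,-1) [heading=90, draw]
LT 180: heading 90 -> 270
Final: pos=(0,-1), heading=270, 2 segment(s) drawn
Waypoints (3 total):
(0, 0)
(0, -11)
(0, -1)

Answer: (0, 0)
(0, -11)
(0, -1)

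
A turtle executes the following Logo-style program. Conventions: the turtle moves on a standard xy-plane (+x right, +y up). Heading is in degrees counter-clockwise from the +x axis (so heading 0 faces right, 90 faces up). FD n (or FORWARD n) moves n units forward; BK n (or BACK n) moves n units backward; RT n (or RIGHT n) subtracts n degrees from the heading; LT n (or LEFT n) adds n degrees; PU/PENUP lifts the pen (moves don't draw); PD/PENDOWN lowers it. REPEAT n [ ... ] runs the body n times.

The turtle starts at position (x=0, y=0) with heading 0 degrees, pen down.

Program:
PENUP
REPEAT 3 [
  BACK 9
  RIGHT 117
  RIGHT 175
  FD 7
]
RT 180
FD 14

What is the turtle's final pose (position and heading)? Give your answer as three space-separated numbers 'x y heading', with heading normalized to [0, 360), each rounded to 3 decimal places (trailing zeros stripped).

Executing turtle program step by step:
Start: pos=(0,0), heading=0, pen down
PU: pen up
REPEAT 3 [
  -- iteration 1/3 --
  BK 9: (0,0) -> (-9,0) [heading=0, move]
  RT 117: heading 0 -> 243
  RT 175: heading 243 -> 68
  FD 7: (-9,0) -> (-6.378,6.49) [heading=68, move]
  -- iteration 2/3 --
  BK 9: (-6.378,6.49) -> (-9.749,-1.854) [heading=68, move]
  RT 117: heading 68 -> 311
  RT 175: heading 311 -> 136
  FD 7: (-9.749,-1.854) -> (-14.785,3.008) [heading=136, move]
  -- iteration 3/3 --
  BK 9: (-14.785,3.008) -> (-8.311,-3.244) [heading=136, move]
  RT 117: heading 136 -> 19
  RT 175: heading 19 -> 204
  FD 7: (-8.311,-3.244) -> (-14.705,-6.091) [heading=204, move]
]
RT 180: heading 204 -> 24
FD 14: (-14.705,-6.091) -> (-1.916,-0.397) [heading=24, move]
Final: pos=(-1.916,-0.397), heading=24, 0 segment(s) drawn

Answer: -1.916 -0.397 24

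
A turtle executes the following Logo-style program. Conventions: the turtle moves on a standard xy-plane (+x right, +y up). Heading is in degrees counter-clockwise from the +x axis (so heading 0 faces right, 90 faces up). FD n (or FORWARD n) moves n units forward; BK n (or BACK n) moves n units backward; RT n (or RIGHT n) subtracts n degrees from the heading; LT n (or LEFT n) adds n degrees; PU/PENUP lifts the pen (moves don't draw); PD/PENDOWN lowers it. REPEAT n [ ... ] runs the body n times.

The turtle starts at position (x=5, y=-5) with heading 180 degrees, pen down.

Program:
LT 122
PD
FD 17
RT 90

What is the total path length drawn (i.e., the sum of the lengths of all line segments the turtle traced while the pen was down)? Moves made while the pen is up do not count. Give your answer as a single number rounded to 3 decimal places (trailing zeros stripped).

Executing turtle program step by step:
Start: pos=(5,-5), heading=180, pen down
LT 122: heading 180 -> 302
PD: pen down
FD 17: (5,-5) -> (14.009,-19.417) [heading=302, draw]
RT 90: heading 302 -> 212
Final: pos=(14.009,-19.417), heading=212, 1 segment(s) drawn

Segment lengths:
  seg 1: (5,-5) -> (14.009,-19.417), length = 17
Total = 17

Answer: 17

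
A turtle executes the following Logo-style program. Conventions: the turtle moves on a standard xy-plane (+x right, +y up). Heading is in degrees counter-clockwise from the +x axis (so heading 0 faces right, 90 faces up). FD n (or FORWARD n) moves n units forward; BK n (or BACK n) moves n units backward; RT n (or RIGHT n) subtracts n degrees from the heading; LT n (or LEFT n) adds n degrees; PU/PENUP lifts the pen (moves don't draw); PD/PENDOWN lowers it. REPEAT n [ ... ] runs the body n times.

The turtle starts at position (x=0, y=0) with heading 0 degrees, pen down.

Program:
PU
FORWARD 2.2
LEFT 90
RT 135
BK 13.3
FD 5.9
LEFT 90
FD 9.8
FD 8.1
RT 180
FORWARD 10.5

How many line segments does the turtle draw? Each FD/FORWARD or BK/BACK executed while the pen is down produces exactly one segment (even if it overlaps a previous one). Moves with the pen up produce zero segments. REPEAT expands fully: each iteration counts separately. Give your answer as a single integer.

Executing turtle program step by step:
Start: pos=(0,0), heading=0, pen down
PU: pen up
FD 2.2: (0,0) -> (2.2,0) [heading=0, move]
LT 90: heading 0 -> 90
RT 135: heading 90 -> 315
BK 13.3: (2.2,0) -> (-7.205,9.405) [heading=315, move]
FD 5.9: (-7.205,9.405) -> (-3.033,5.233) [heading=315, move]
LT 90: heading 315 -> 45
FD 9.8: (-3.033,5.233) -> (3.897,12.162) [heading=45, move]
FD 8.1: (3.897,12.162) -> (9.625,17.89) [heading=45, move]
RT 180: heading 45 -> 225
FD 10.5: (9.625,17.89) -> (2.2,10.465) [heading=225, move]
Final: pos=(2.2,10.465), heading=225, 0 segment(s) drawn
Segments drawn: 0

Answer: 0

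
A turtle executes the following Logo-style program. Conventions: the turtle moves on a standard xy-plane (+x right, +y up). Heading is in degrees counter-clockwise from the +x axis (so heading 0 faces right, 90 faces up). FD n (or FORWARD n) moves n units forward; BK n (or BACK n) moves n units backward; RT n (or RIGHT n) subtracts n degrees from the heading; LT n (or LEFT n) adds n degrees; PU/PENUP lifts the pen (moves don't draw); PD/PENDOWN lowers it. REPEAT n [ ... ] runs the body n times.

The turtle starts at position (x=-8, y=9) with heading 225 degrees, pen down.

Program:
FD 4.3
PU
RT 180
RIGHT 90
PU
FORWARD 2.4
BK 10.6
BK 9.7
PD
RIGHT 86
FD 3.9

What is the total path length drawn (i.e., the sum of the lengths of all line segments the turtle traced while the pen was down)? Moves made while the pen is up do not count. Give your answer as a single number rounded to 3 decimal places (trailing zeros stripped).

Executing turtle program step by step:
Start: pos=(-8,9), heading=225, pen down
FD 4.3: (-8,9) -> (-11.041,5.959) [heading=225, draw]
PU: pen up
RT 180: heading 225 -> 45
RT 90: heading 45 -> 315
PU: pen up
FD 2.4: (-11.041,5.959) -> (-9.344,4.262) [heading=315, move]
BK 10.6: (-9.344,4.262) -> (-16.839,11.758) [heading=315, move]
BK 9.7: (-16.839,11.758) -> (-23.698,18.617) [heading=315, move]
PD: pen down
RT 86: heading 315 -> 229
FD 3.9: (-23.698,18.617) -> (-26.256,15.673) [heading=229, draw]
Final: pos=(-26.256,15.673), heading=229, 2 segment(s) drawn

Segment lengths:
  seg 1: (-8,9) -> (-11.041,5.959), length = 4.3
  seg 2: (-23.698,18.617) -> (-26.256,15.673), length = 3.9
Total = 8.2

Answer: 8.2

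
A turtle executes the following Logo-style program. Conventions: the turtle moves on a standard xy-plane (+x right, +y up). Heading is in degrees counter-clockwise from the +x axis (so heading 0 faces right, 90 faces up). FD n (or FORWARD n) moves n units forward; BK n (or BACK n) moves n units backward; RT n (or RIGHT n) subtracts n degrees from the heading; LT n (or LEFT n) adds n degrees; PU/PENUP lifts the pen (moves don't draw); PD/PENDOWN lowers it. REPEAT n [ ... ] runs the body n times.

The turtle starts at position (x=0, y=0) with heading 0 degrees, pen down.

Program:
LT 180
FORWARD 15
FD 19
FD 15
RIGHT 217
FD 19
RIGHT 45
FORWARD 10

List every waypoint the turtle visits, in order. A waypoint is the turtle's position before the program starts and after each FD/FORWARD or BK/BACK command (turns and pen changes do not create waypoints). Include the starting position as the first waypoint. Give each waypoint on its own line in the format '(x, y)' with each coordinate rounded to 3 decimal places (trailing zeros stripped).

Answer: (0, 0)
(-15, 0)
(-34, 0)
(-49, 0)
(-33.826, -11.434)
(-32.434, -21.337)

Derivation:
Executing turtle program step by step:
Start: pos=(0,0), heading=0, pen down
LT 180: heading 0 -> 180
FD 15: (0,0) -> (-15,0) [heading=180, draw]
FD 19: (-15,0) -> (-34,0) [heading=180, draw]
FD 15: (-34,0) -> (-49,0) [heading=180, draw]
RT 217: heading 180 -> 323
FD 19: (-49,0) -> (-33.826,-11.434) [heading=323, draw]
RT 45: heading 323 -> 278
FD 10: (-33.826,-11.434) -> (-32.434,-21.337) [heading=278, draw]
Final: pos=(-32.434,-21.337), heading=278, 5 segment(s) drawn
Waypoints (6 total):
(0, 0)
(-15, 0)
(-34, 0)
(-49, 0)
(-33.826, -11.434)
(-32.434, -21.337)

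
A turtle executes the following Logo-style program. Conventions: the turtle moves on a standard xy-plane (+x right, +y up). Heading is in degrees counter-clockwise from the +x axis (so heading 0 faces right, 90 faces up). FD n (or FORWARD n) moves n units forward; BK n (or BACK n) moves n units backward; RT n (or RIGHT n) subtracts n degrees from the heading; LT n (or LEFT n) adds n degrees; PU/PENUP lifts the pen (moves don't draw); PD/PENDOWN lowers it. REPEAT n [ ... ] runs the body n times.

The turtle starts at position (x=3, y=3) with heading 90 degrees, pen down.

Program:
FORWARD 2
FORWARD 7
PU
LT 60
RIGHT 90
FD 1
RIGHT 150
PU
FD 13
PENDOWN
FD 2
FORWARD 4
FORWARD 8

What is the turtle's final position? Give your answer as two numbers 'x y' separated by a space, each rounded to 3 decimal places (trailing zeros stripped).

Answer: 3.5 -14.134

Derivation:
Executing turtle program step by step:
Start: pos=(3,3), heading=90, pen down
FD 2: (3,3) -> (3,5) [heading=90, draw]
FD 7: (3,5) -> (3,12) [heading=90, draw]
PU: pen up
LT 60: heading 90 -> 150
RT 90: heading 150 -> 60
FD 1: (3,12) -> (3.5,12.866) [heading=60, move]
RT 150: heading 60 -> 270
PU: pen up
FD 13: (3.5,12.866) -> (3.5,-0.134) [heading=270, move]
PD: pen down
FD 2: (3.5,-0.134) -> (3.5,-2.134) [heading=270, draw]
FD 4: (3.5,-2.134) -> (3.5,-6.134) [heading=270, draw]
FD 8: (3.5,-6.134) -> (3.5,-14.134) [heading=270, draw]
Final: pos=(3.5,-14.134), heading=270, 5 segment(s) drawn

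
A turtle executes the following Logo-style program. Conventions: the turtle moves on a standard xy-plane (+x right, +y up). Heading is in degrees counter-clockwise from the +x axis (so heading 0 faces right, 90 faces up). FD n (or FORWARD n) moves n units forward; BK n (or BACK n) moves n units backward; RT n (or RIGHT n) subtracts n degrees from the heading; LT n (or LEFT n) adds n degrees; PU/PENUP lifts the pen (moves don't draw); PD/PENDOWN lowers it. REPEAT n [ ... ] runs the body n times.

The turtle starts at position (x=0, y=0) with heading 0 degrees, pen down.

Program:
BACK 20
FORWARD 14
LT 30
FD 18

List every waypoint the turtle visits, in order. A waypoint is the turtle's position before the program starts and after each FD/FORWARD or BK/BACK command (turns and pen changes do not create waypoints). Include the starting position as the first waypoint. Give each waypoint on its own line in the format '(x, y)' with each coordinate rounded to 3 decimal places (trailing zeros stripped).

Answer: (0, 0)
(-20, 0)
(-6, 0)
(9.588, 9)

Derivation:
Executing turtle program step by step:
Start: pos=(0,0), heading=0, pen down
BK 20: (0,0) -> (-20,0) [heading=0, draw]
FD 14: (-20,0) -> (-6,0) [heading=0, draw]
LT 30: heading 0 -> 30
FD 18: (-6,0) -> (9.588,9) [heading=30, draw]
Final: pos=(9.588,9), heading=30, 3 segment(s) drawn
Waypoints (4 total):
(0, 0)
(-20, 0)
(-6, 0)
(9.588, 9)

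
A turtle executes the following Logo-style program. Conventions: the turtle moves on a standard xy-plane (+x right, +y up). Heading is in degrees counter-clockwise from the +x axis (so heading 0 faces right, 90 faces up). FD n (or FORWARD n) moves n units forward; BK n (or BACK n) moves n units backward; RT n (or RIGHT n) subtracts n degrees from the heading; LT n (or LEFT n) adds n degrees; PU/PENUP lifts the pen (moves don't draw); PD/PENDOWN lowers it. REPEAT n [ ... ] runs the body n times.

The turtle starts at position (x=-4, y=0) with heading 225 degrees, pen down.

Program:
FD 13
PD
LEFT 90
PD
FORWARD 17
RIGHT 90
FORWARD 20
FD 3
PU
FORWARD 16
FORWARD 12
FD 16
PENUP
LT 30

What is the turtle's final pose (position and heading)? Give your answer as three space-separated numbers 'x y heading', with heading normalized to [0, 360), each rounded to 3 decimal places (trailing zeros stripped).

Executing turtle program step by step:
Start: pos=(-4,0), heading=225, pen down
FD 13: (-4,0) -> (-13.192,-9.192) [heading=225, draw]
PD: pen down
LT 90: heading 225 -> 315
PD: pen down
FD 17: (-13.192,-9.192) -> (-1.172,-21.213) [heading=315, draw]
RT 90: heading 315 -> 225
FD 20: (-1.172,-21.213) -> (-15.314,-35.355) [heading=225, draw]
FD 3: (-15.314,-35.355) -> (-17.435,-37.477) [heading=225, draw]
PU: pen up
FD 16: (-17.435,-37.477) -> (-28.749,-48.79) [heading=225, move]
FD 12: (-28.749,-48.79) -> (-37.234,-57.276) [heading=225, move]
FD 16: (-37.234,-57.276) -> (-48.548,-68.589) [heading=225, move]
PU: pen up
LT 30: heading 225 -> 255
Final: pos=(-48.548,-68.589), heading=255, 4 segment(s) drawn

Answer: -48.548 -68.589 255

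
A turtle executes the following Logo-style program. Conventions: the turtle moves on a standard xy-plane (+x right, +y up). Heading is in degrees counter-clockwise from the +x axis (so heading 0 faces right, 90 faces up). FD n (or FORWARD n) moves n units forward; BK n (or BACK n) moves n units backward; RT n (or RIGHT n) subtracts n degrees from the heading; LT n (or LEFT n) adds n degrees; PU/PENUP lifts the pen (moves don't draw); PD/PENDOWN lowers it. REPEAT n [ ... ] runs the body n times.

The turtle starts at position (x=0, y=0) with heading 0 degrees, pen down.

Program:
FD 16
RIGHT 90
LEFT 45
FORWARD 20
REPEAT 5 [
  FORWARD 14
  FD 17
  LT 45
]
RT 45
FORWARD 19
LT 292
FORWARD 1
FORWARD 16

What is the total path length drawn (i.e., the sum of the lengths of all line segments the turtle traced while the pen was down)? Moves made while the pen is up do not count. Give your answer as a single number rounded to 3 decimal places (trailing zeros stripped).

Executing turtle program step by step:
Start: pos=(0,0), heading=0, pen down
FD 16: (0,0) -> (16,0) [heading=0, draw]
RT 90: heading 0 -> 270
LT 45: heading 270 -> 315
FD 20: (16,0) -> (30.142,-14.142) [heading=315, draw]
REPEAT 5 [
  -- iteration 1/5 --
  FD 14: (30.142,-14.142) -> (40.042,-24.042) [heading=315, draw]
  FD 17: (40.042,-24.042) -> (52.062,-36.062) [heading=315, draw]
  LT 45: heading 315 -> 0
  -- iteration 2/5 --
  FD 14: (52.062,-36.062) -> (66.062,-36.062) [heading=0, draw]
  FD 17: (66.062,-36.062) -> (83.062,-36.062) [heading=0, draw]
  LT 45: heading 0 -> 45
  -- iteration 3/5 --
  FD 14: (83.062,-36.062) -> (92.962,-26.163) [heading=45, draw]
  FD 17: (92.962,-26.163) -> (104.983,-14.142) [heading=45, draw]
  LT 45: heading 45 -> 90
  -- iteration 4/5 --
  FD 14: (104.983,-14.142) -> (104.983,-0.142) [heading=90, draw]
  FD 17: (104.983,-0.142) -> (104.983,16.858) [heading=90, draw]
  LT 45: heading 90 -> 135
  -- iteration 5/5 --
  FD 14: (104.983,16.858) -> (95.083,26.757) [heading=135, draw]
  FD 17: (95.083,26.757) -> (83.062,38.778) [heading=135, draw]
  LT 45: heading 135 -> 180
]
RT 45: heading 180 -> 135
FD 19: (83.062,38.778) -> (69.627,52.213) [heading=135, draw]
LT 292: heading 135 -> 67
FD 1: (69.627,52.213) -> (70.018,53.134) [heading=67, draw]
FD 16: (70.018,53.134) -> (76.27,67.862) [heading=67, draw]
Final: pos=(76.27,67.862), heading=67, 15 segment(s) drawn

Segment lengths:
  seg 1: (0,0) -> (16,0), length = 16
  seg 2: (16,0) -> (30.142,-14.142), length = 20
  seg 3: (30.142,-14.142) -> (40.042,-24.042), length = 14
  seg 4: (40.042,-24.042) -> (52.062,-36.062), length = 17
  seg 5: (52.062,-36.062) -> (66.062,-36.062), length = 14
  seg 6: (66.062,-36.062) -> (83.062,-36.062), length = 17
  seg 7: (83.062,-36.062) -> (92.962,-26.163), length = 14
  seg 8: (92.962,-26.163) -> (104.983,-14.142), length = 17
  seg 9: (104.983,-14.142) -> (104.983,-0.142), length = 14
  seg 10: (104.983,-0.142) -> (104.983,16.858), length = 17
  seg 11: (104.983,16.858) -> (95.083,26.757), length = 14
  seg 12: (95.083,26.757) -> (83.062,38.778), length = 17
  seg 13: (83.062,38.778) -> (69.627,52.213), length = 19
  seg 14: (69.627,52.213) -> (70.018,53.134), length = 1
  seg 15: (70.018,53.134) -> (76.27,67.862), length = 16
Total = 227

Answer: 227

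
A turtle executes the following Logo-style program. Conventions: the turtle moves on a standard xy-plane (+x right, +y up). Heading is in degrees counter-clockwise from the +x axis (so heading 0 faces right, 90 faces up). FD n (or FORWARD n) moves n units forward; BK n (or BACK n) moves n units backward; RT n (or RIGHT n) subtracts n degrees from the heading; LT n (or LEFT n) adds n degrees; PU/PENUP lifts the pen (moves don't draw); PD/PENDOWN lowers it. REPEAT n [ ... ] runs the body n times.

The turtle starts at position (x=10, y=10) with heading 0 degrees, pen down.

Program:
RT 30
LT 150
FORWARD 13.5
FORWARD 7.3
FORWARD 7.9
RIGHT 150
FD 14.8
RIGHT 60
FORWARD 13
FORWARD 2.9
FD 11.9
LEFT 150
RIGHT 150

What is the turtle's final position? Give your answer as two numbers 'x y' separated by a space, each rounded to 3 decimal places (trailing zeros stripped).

Executing turtle program step by step:
Start: pos=(10,10), heading=0, pen down
RT 30: heading 0 -> 330
LT 150: heading 330 -> 120
FD 13.5: (10,10) -> (3.25,21.691) [heading=120, draw]
FD 7.3: (3.25,21.691) -> (-0.4,28.013) [heading=120, draw]
FD 7.9: (-0.4,28.013) -> (-4.35,34.855) [heading=120, draw]
RT 150: heading 120 -> 330
FD 14.8: (-4.35,34.855) -> (8.467,27.455) [heading=330, draw]
RT 60: heading 330 -> 270
FD 13: (8.467,27.455) -> (8.467,14.455) [heading=270, draw]
FD 2.9: (8.467,14.455) -> (8.467,11.555) [heading=270, draw]
FD 11.9: (8.467,11.555) -> (8.467,-0.345) [heading=270, draw]
LT 150: heading 270 -> 60
RT 150: heading 60 -> 270
Final: pos=(8.467,-0.345), heading=270, 7 segment(s) drawn

Answer: 8.467 -0.345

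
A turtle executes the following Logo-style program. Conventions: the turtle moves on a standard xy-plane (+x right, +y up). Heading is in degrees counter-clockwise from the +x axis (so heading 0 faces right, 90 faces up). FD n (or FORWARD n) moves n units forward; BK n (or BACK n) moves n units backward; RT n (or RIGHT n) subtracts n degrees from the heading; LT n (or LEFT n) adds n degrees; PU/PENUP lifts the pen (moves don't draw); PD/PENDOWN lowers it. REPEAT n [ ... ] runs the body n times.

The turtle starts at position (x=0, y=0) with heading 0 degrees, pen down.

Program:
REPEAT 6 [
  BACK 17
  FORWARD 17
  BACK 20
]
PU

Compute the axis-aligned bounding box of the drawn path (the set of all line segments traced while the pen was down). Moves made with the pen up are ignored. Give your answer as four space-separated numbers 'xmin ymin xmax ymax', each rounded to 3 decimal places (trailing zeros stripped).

Answer: -120 0 0 0

Derivation:
Executing turtle program step by step:
Start: pos=(0,0), heading=0, pen down
REPEAT 6 [
  -- iteration 1/6 --
  BK 17: (0,0) -> (-17,0) [heading=0, draw]
  FD 17: (-17,0) -> (0,0) [heading=0, draw]
  BK 20: (0,0) -> (-20,0) [heading=0, draw]
  -- iteration 2/6 --
  BK 17: (-20,0) -> (-37,0) [heading=0, draw]
  FD 17: (-37,0) -> (-20,0) [heading=0, draw]
  BK 20: (-20,0) -> (-40,0) [heading=0, draw]
  -- iteration 3/6 --
  BK 17: (-40,0) -> (-57,0) [heading=0, draw]
  FD 17: (-57,0) -> (-40,0) [heading=0, draw]
  BK 20: (-40,0) -> (-60,0) [heading=0, draw]
  -- iteration 4/6 --
  BK 17: (-60,0) -> (-77,0) [heading=0, draw]
  FD 17: (-77,0) -> (-60,0) [heading=0, draw]
  BK 20: (-60,0) -> (-80,0) [heading=0, draw]
  -- iteration 5/6 --
  BK 17: (-80,0) -> (-97,0) [heading=0, draw]
  FD 17: (-97,0) -> (-80,0) [heading=0, draw]
  BK 20: (-80,0) -> (-100,0) [heading=0, draw]
  -- iteration 6/6 --
  BK 17: (-100,0) -> (-117,0) [heading=0, draw]
  FD 17: (-117,0) -> (-100,0) [heading=0, draw]
  BK 20: (-100,0) -> (-120,0) [heading=0, draw]
]
PU: pen up
Final: pos=(-120,0), heading=0, 18 segment(s) drawn

Segment endpoints: x in {-120, -117, -100, -97, -80, -77, -60, -57, -40, -37, -20, -17, 0}, y in {0}
xmin=-120, ymin=0, xmax=0, ymax=0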